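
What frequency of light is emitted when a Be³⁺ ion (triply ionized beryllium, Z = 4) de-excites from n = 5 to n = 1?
5.05e+16 Hz

First, find the transition energy:
E_5 = -13.6057 × 4² / 5² = -8.70765 eV
E_1 = -13.6057 × 4² / 1² = -217.69120 eV
|ΔE| = |E_1 - E_5| = 208.98355 eV

Convert to Joules: E = 208.98355 eV × (1.602177 × 10⁻¹⁹ J/eV) = 3.3483e-17 J

Using E = hf:
f = E/h = 3.3483e-17 J / (6.62607 × 10⁻³⁴ J·s)
f = 5.05e+16 Hz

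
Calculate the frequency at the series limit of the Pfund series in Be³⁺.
2.1055e+15 Hz

The series limit corresponds to the transition from n = ∞ to n = 5.
This is the highest energy (shortest wavelength) transition in the Pfund series.

E_∞ = 0 eV
E_5 = -13.6057 × 4² / 5² = -8.7076480 eV

Energy at series limit:
ΔE = E_∞ - E_5 = 0 - (-8.7076480) = 8.7076480 eV
E = 8.7076480 eV × (1.602177 × 10⁻¹⁹ J/eV) = 1.395119e-18 J
f = E/h = 1.395119e-18 J / (6.62607 × 10⁻³⁴ J·s) = 2.1055e+15 Hz

This energy equals the ionization energy from the n = 5 state of Be³⁺.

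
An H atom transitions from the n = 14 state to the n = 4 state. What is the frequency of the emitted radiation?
1.89e+14 Hz

First, find the transition energy:
E_14 = -13.6057 / 14² = -0.069417 eV
E_4 = -13.6057 / 4² = -0.850356 eV
|ΔE| = |E_4 - E_14| = 0.780939 eV

Convert to Joules: E = 0.780939 eV × (1.602177 × 10⁻¹⁹ J/eV) = 1.2512e-19 J

Using E = hf:
f = E/h = 1.2512e-19 J / (6.62607 × 10⁻³⁴ J·s)
f = 1.89e+14 Hz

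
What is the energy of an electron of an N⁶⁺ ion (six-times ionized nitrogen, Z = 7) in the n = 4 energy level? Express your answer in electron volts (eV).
-41.667 eV

The energy levels of a hydrogen-like atom are given by:
E_n = -13.6057 Z² / n² eV  (with Z = 7 for N⁶⁺)

For n = 4:
E_4 = -13.6057 × 7² / 4²
E_4 = -13.6057 × 49 / 16
E_4 = -41.667 eV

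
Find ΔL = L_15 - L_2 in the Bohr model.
1.37094e-33 J·s (or 13ℏ)

In the Bohr model, L_n = nℏ where ℏ = 1.0545718e-34 J·s.

L_15 = 15ℏ = 1.5818577e-33 J·s
L_2 = 2ℏ = 2.1091436e-34 J·s

ΔL = L_15 - L_2 = (15 - 2)ℏ = 13ℏ
ΔL = 13 × 1.0545718e-34 J·s = 1.37094e-33 J·s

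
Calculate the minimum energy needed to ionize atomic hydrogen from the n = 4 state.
0.8504 eV

The ionization energy is the energy needed to remove the electron completely (n → ∞).

For hydrogen, E_n = -13.6057 eV / n².

At n = 4: E_4 = -13.6057 / 4² = -0.8503563 eV
At n = ∞: E_∞ = 0 eV

Ionization energy = E_∞ - E_4 = 0 - (-0.8503563) = 0.8503563 eV
Ionization energy ≈ 0.8504 eV

This is also called the binding energy of the electron in state n = 4.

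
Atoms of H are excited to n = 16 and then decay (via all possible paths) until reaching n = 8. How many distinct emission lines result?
36

The electron can occupy levels n = 8, 9, ..., 16 during de-excitation — that is m = 16 - 8 + 1 = 9 distinct levels.

The number of distinct spectral lines equals the number of ways to choose 2 of these m levels (each pair gives one possible emission transition):

Number of lines = m(m-1)/2 = 9×8/2 = 36

These correspond to all possible transitions between the 9 levels:
16 → 15, 16 → 14, 16 → 13, 16 → 12, 16 → 11, 16 → 10, 16 → 9, 16 → 8...

Each transition produces a photon with a unique energy (and thus wavelength). This count does not depend on Z.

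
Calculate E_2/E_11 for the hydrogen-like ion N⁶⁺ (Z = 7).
30.25

Using E_n = -13.6057 Z² / n² eV with Z = 7:

E_2 = -13.6057 × 7² / 2² = -666.6793 / 4 = -166.66982500 eV
E_11 = -13.6057 × 7² / 11² = -666.6793 / 121 = -5.50974628 eV

The ratio is:
E_2/E_11 = (-166.66982500) / (-5.50974628)
E_2/E_11 = (-666.6793/4) / (-666.6793/121)
E_2/E_11 = 121/4
E_2/E_11 = 30.25
(Note: the Z² factors cancel in the ratio.)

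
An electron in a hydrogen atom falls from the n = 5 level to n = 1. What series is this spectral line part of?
Lyman series

The spectral series in hydrogen are named based on the final (lower) energy level:
- Lyman series: n_final = 1 (ultraviolet)
- Balmer series: n_final = 2 (visible/near-UV)
- Paschen series: n_final = 3 (infrared)
- Brackett series: n_final = 4 (infrared)
- Pfund series: n_final = 5 (far infrared)

Since this transition ends at n = 1, it belongs to the Lyman series.

For reference, this 5 → 1 line has photon energy
ΔE = 13.6057 eV × (1/1² - 1/5²) = 13.06147 eV,
corresponding to wavelength λ = hc/ΔE = 1239.84 eV·nm / 13.06147 eV = 94.923 nm in the ultraviolet region.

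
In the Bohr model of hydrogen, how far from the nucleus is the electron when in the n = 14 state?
10.37187 nm (or 103.71873 Å)

The Bohr radius formula is:
r_n = n² a₀ / Z

where a₀ = 0.05291772 nm is the Bohr radius.

For H (Z = 1) at n = 14:
r_14 = 14² × 0.05291772 nm / 1
r_14 = 196 × 0.05291772 nm / 1
r_14 = 10.371873 nm / 1
r_14 = 10.37187 nm

The electron orbits at approximately 10.37187 nm from the nucleus.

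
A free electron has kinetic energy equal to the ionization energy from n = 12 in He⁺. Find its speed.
3.64615e+05 m/s (or 0.12% of c)

The binding energy at n = 12 for He⁺ is:
E_12 = -13.6057 × 2²/12² = -0.377936111 eV
|E_12| = 0.377936111 eV

Convert to Joules:
KE = 0.377936111 eV × (1.602177 × 10⁻¹⁹ J/eV) = 6.0552054e-20 J

Using KE = ½mv²:
v = √(2·KE/m_e)
v = √(2 × 6.0552054e-20 J / 9.10938 × 10⁻³¹ kg)
v = 3.64615e+05 m/s

This is approximately 0.12% the speed of light.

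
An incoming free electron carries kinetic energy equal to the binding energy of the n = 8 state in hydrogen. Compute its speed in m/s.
2.73e+05 m/s (or 0.091% of c)

The binding energy at n = 8 for hydrogen is:
E_8 = -13.6057/8² = -0.212589 eV
|E_8| = 0.212589 eV

Convert to Joules:
KE = 0.212589 eV × (1.602177 × 10⁻¹⁹ J/eV) = 3.4061e-20 J

Using KE = ½mv²:
v = √(2·KE/m_e)
v = √(2 × 3.4061e-20 J / 9.10938 × 10⁻³¹ kg)
v = 2.73e+05 m/s

This is approximately 0.091% the speed of light.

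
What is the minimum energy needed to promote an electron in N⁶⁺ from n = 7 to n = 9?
5.3751 eV

The energy levels of a hydrogen-like atom are E_n = -13.6057 Z² eV / n².

Energy at n = 7: E_7 = -13.6057 × 7² / 7² = -13.6057000 eV
Energy at n = 9: E_9 = -13.6057 × 7² / 9² = -8.2306086 eV

The excitation energy is the difference:
ΔE = E_9 - E_7
ΔE = -8.2306086 - (-13.6057000)
ΔE = 5.3751 eV

Since this is positive, energy must be absorbed (photon absorption).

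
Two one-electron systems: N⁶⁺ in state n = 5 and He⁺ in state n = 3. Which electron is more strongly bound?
N⁶⁺ at n = 5 (E = -26.6672 eV)

Using E_n = -13.6057 Z² / n² eV:

N⁶⁺ (Z = 7) at n = 5:
E = -13.6057 × 7² / 5² = -13.6057 × 49 / 25 = -26.6671720 eV

He⁺ (Z = 2) at n = 3:
E = -13.6057 × 2² / 3² = -13.6057 × 4 / 9 = -6.0469778 eV

Since -26.6671720 eV < -6.0469778 eV,
N⁶⁺ at n = 5 is more tightly bound (requires more energy to ionize).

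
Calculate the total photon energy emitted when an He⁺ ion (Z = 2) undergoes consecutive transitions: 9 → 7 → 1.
53.751 eV

The energy levels of He⁺ are E_n = -13.6057 × 2² / n² eV.

First transition (9 → 7):
ΔE₁ = |E_7 - E_9|
ΔE₁ = |-1.110669388 - (-0.671886420)| = 0.438783 eV

Second transition (7 → 1):
ΔE₂ = |E_1 - E_7|
ΔE₂ = |-54.422800000 - (-1.110669388)| = 53.312131 eV

Total energy released:
E_total = ΔE₁ + ΔE₂ = 0.438783 + 53.312131 = 53.751 eV

Note: This equals the direct transition 9 → 1: 53.751 eV ✓
Energy is conserved regardless of the path taken.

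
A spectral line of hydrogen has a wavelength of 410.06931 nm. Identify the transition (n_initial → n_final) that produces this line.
n = 6 → n = 2

First, find the photon energy from the wavelength (hc = 1239.84 eV·nm):
E = hc/λ = 1239.84 eV·nm / 410.06931 nm = 3.0234889 eV

The energy levels of hydrogen satisfy E_n = -13.6057 / n² eV, so an emission n_i → n_f releases
ΔE = 13.6057 × (1/n_f² − 1/n_i²) eV.

Setting ΔE equal to the photon energy:
1/n_f² − 1/n_i² = 3.0234889 / 13.6057 = 0.22222222

Since 1/n_i² must be positive, we need 1/n_f² > 0.22222222, i.e. n_f ≤ 2. For each allowed n_f, solve n_i = (1/n_f² − 0.22222222)^(−1/2) and check whether it is a whole number:
  n_f = 1: 1/n_i² = 1.00000000 − 0.22222222 = 0.77777778 → n_i = 1.134  (not an integer) ✗
  n_f = 2: 1/n_i² = 0.25000000 − 0.22222222 = 0.02777778 → n_i = 6.000  → integer, n_i = 6 ✓

Only n_f = 2 gives an integer upper level, n_i = 6.

The transition is from n = 6 to n = 2 (emission).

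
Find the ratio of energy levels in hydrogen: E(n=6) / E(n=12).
4.000000

Using E_n = -13.6057 Z² / n² eV with Z = 1:

E_6 = -13.6057 / 6² = -13.6057 / 36 = -0.377936111111 eV
E_12 = -13.6057 / 12² = -13.6057 / 144 = -0.094484027778 eV

The ratio is:
E_6/E_12 = (-0.377936111111) / (-0.094484027778)
E_6/E_12 = (-13.6057/36) / (-13.6057/144)
E_6/E_12 = 144/36
E_6/E_12 = 4.000000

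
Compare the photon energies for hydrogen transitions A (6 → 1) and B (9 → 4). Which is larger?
6 → 1

Calculate the energy for each transition:

Transition 6 → 1:
ΔE₁ = |E_1 - E_6| = |-13.6057/1² - (-13.6057/6²)|
ΔE₁ = |-13.60570000 - (-0.37793611)| = 13.22776 eV

Transition 9 → 4:
ΔE₂ = |E_4 - E_9| = |-13.6057/4² - (-13.6057/9²)|
ΔE₂ = |-0.85035625 - (-0.16797160)| = 0.68238 eV

Since 13.22776 eV > 0.68238 eV, the transition 6 → 1 emits the more energetic photon.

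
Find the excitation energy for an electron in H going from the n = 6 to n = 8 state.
0.165 eV

The energy levels of a hydrogen-like atom are E_n = -13.6057 eV / n².

Energy at n = 6: E_6 = -13.6057 / 6² = -0.377936 eV
Energy at n = 8: E_8 = -13.6057 / 8² = -0.212589 eV

The excitation energy is the difference:
ΔE = E_8 - E_6
ΔE = -0.212589 - (-0.377936)
ΔE = 0.165 eV

Since this is positive, energy must be absorbed (photon absorption).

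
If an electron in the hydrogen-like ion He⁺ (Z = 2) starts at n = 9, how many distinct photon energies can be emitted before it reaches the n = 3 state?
21

The electron can occupy levels n = 3, 4, ..., 9 during de-excitation — that is m = 9 - 3 + 1 = 7 distinct levels.

The number of distinct spectral lines equals the number of ways to choose 2 of these m levels (each pair gives one possible emission transition):

Number of lines = m(m-1)/2 = 7×6/2 = 21

These correspond to all possible transitions between the 7 levels:
9 → 8, 9 → 7, 9 → 6, 9 → 5, 9 → 4, 9 → 3, 8 → 7, 8 → 6...

Each transition produces a photon with a unique energy (and thus wavelength). This count does not depend on Z.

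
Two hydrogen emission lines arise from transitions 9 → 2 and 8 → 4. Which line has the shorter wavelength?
9 → 2

Calculate the energy for each transition:

Transition 9 → 2:
ΔE₁ = |E_2 - E_9| = |-13.6057/2² - (-13.6057/9²)|
ΔE₁ = |-3.4014250000 - (-0.1679716049)| = 3.2334534 eV

Transition 8 → 4:
ΔE₂ = |E_4 - E_8| = |-13.6057/4² - (-13.6057/8²)|
ΔE₂ = |-0.8503562500 - (-0.2125890625)| = 0.6377672 eV

Since 3.2334534 eV > 0.6377672 eV, the transition 9 → 2 emits the more energetic photon.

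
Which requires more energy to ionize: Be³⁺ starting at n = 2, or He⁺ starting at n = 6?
Be³⁺ at n = 2 (E = -54.422800 eV)

Using E_n = -13.6057 Z² / n² eV:

Be³⁺ (Z = 4) at n = 2:
E = -13.6057 × 4² / 2² = -13.6057 × 16 / 4 = -54.422800000 eV

He⁺ (Z = 2) at n = 6:
E = -13.6057 × 2² / 6² = -13.6057 × 4 / 36 = -1.511744444 eV

Since -54.422800000 eV < -1.511744444 eV,
Be³⁺ at n = 2 is more tightly bound (requires more energy to ionize).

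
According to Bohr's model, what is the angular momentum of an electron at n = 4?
4.218e-34 J·s (or 4ℏ)

In the Bohr model, angular momentum is quantized:
L = nℏ

where ℏ = h/(2π) = 1.05457e-34 J·s

For n = 4:
L = 4 × 1.05457e-34 J·s
L = 4.218e-34 J·s

This can also be written as L = 4ℏ.
The angular momentum is an integer multiple of the reduced Planck constant.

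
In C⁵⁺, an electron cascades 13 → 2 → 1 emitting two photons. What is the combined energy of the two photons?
486.9069 eV

The energy levels of C⁵⁺ are E_n = -13.6057 × 6² / n² eV.

First transition (13 → 2):
ΔE₁ = |E_2 - E_13|
ΔE₁ = |-122.4513000000 - (-2.8982556213)| = 119.5530444 eV

Second transition (2 → 1):
ΔE₂ = |E_1 - E_2|
ΔE₂ = |-489.8052000000 - (-122.4513000000)| = 367.3539000 eV

Total energy released:
E_total = ΔE₁ + ΔE₂ = 119.5530444 + 367.3539000 = 486.9069 eV

Note: This equals the direct transition 13 → 1: 486.9069 eV ✓
Energy is conserved regardless of the path taken.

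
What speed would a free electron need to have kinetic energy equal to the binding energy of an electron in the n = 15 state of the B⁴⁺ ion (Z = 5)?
7.29e+05 m/s (or 0.243246% of c)

The binding energy at n = 15 for B⁴⁺ is:
E_15 = -13.6057 × 5²/15² = -1.51174444 eV
|E_15| = 1.51174444 eV

Convert to Joules:
KE = 1.51174444 eV × (1.602177 × 10⁻¹⁹ J/eV) = 2.4221e-19 J

Using KE = ½mv²:
v = √(2·KE/m_e)
v = √(2 × 2.4221e-19 J / 9.10938 × 10⁻³¹ kg)
v = 7.29e+05 m/s

This is approximately 0.243246% the speed of light.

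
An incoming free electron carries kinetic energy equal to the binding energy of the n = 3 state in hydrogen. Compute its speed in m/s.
7.29e+05 m/s (or 0.24% of c)

The binding energy at n = 3 for hydrogen is:
E_3 = -13.6057/3² = -1.51174 eV
|E_3| = 1.51174 eV

Convert to Joules:
KE = 1.51174 eV × (1.602177 × 10⁻¹⁹ J/eV) = 2.4221e-19 J

Using KE = ½mv²:
v = √(2·KE/m_e)
v = √(2 × 2.4221e-19 J / 9.10938 × 10⁻³¹ kg)
v = 7.29e+05 m/s

This is approximately 0.24% the speed of light.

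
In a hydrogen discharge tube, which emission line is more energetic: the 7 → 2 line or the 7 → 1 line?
7 → 1

Calculate the energy for each transition:

Transition 7 → 2:
ΔE₁ = |E_2 - E_7| = |-13.6057/2² - (-13.6057/7²)|
ΔE₁ = |-3.40142500 - (-0.27766735)| = 3.12376 eV

Transition 7 → 1:
ΔE₂ = |E_1 - E_7| = |-13.6057/1² - (-13.6057/7²)|
ΔE₂ = |-13.60570000 - (-0.27766735)| = 13.32803 eV

Since 13.32803 eV > 3.12376 eV, the transition 7 → 1 emits the more energetic photon.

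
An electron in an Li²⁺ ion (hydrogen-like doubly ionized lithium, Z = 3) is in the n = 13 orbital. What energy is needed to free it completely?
0.72 eV

The ionization energy is the energy needed to remove the electron completely (n → ∞).

For a hydrogen-like ion with Z = 3, E_n = -13.6057 Z² / n² eV.

At n = 13: E_13 = -13.6057 × 3² / 13² = -0.72456 eV
At n = ∞: E_∞ = 0 eV

Ionization energy = E_∞ - E_13 = 0 - (-0.72456) = 0.72456 eV
Ionization energy ≈ 0.72 eV

This is also called the binding energy of the electron in state n = 13.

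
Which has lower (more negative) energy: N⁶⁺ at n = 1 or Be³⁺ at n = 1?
N⁶⁺ at n = 1 (E = -666.68 eV)

Using E_n = -13.6057 Z² / n² eV:

N⁶⁺ (Z = 7) at n = 1:
E = -13.6057 × 7² / 1² = -13.6057 × 49 / 1 = -666.67930 eV

Be³⁺ (Z = 4) at n = 1:
E = -13.6057 × 4² / 1² = -13.6057 × 16 / 1 = -217.69120 eV

Since -666.67930 eV < -217.69120 eV,
N⁶⁺ at n = 1 is more tightly bound (requires more energy to ionize).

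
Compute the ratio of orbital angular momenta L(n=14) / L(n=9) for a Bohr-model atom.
1.555556

In the Bohr model, L_n = nℏ, so the ratio is purely the ratio of quantum numbers:

L_14/L_9 = 14ℏ / 9ℏ = 14/9 = 1.555556

The angular momentum scales linearly with n.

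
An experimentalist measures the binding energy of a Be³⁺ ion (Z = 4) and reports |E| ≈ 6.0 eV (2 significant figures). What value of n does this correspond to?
n = 6

The exact energy levels follow E_n = -13.6057 Z² / n² eV with Z = 4.

The measured value (-6.0 eV) is reported to only 2 significant figures, so we must test candidate n values and see which one matches to that precision.

Candidate energies:
  n = 4:  E = -13.6057 × 4² / 4² = -13.60570 eV
  n = 5:  E = -13.6057 × 4² / 5² = -8.70765 eV
  n = 6:  E = -13.6057 × 4² / 6² = -6.04698 eV  ← matches
  n = 7:  E = -13.6057 × 4² / 7² = -4.44268 eV
  n = 8:  E = -13.6057 × 4² / 8² = -3.40143 eV

Checking against the measurement of -6.0 eV (2 sig figs), only n = 6 agrees:
E_6 = -6.04698 eV, which rounds to -6.0 eV ✓

Therefore n = 6.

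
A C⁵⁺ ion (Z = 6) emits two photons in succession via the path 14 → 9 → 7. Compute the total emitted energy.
7.497 eV

The energy levels of C⁵⁺ are E_n = -13.6057 × 6² / n² eV.

First transition (14 → 9):
ΔE₁ = |E_9 - E_14|
ΔE₁ = |-6.046977778 - (-2.499006122)| = 3.547972 eV

Second transition (9 → 7):
ΔE₂ = |E_7 - E_9|
ΔE₂ = |-9.996024490 - (-6.046977778)| = 3.949047 eV

Total energy released:
E_total = ΔE₁ + ΔE₂ = 3.547972 + 3.949047 = 7.497 eV

Note: This equals the direct transition 14 → 7: 7.497 eV ✓
Energy is conserved regardless of the path taken.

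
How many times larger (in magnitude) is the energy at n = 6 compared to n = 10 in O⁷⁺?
2.77778

Using E_n = -13.6057 Z² / n² eV with Z = 8:

E_6 = -13.6057 × 8² / 6² = -870.7648 / 36 = -24.18791111111 eV
E_10 = -13.6057 × 8² / 10² = -870.7648 / 100 = -8.70764800000 eV

The ratio is:
E_6/E_10 = (-24.18791111111) / (-8.70764800000)
E_6/E_10 = (-870.7648/36) / (-870.7648/100)
E_6/E_10 = 100/36
E_6/E_10 = 2.77778
(Note: the Z² factors cancel in the ratio.)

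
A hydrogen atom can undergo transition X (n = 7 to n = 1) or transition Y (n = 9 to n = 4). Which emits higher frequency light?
7 → 1

Calculate the energy for each transition:

Transition 7 → 1:
ΔE₁ = |E_1 - E_7| = |-13.6057/1² - (-13.6057/7²)|
ΔE₁ = |-13.605700000000 - (-0.277667346939)| = 13.328032653 eV

Transition 9 → 4:
ΔE₂ = |E_4 - E_9| = |-13.6057/4² - (-13.6057/9²)|
ΔE₂ = |-0.850356250000 - (-0.167971604938)| = 0.682384645 eV

Since 13.328032653 eV > 0.682384645 eV, the transition 7 → 1 emits the more energetic photon.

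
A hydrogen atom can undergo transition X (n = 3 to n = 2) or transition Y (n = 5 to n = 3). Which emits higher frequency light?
3 → 2

Calculate the energy for each transition:

Transition 3 → 2:
ΔE₁ = |E_2 - E_3| = |-13.6057/2² - (-13.6057/3²)|
ΔE₁ = |-3.40142500000 - (-1.51174444444)| = 1.88968056 eV

Transition 5 → 3:
ΔE₂ = |E_3 - E_5| = |-13.6057/3² - (-13.6057/5²)|
ΔE₂ = |-1.51174444444 - (-0.54422800000)| = 0.96751644 eV

Since 1.88968056 eV > 0.96751644 eV, the transition 3 → 2 emits the more energetic photon.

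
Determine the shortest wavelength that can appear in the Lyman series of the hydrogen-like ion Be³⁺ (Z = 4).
5.6954 nm

The series limit corresponds to the transition from n = ∞ to n = 1.
This is the highest energy (shortest wavelength) transition in the Lyman series.

E_∞ = 0 eV
E_1 = -13.6057 × 4² / 1² = -217.691200 eV

Energy at series limit:
ΔE = E_∞ - E_1 = 0 - (-217.691200) = 217.691200 eV
λ = hc/E = 1239.84 eV·nm / 217.691200 eV = 5.6954 nm

This energy equals the ionization energy from the n = 1 state of Be³⁺.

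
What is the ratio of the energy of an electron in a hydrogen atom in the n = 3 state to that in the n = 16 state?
28.4444

Using E_n = -13.6057 Z² / n² eV with Z = 1:

E_3 = -13.6057 / 3² = -13.6057 / 9 = -1.5117444444 eV
E_16 = -13.6057 / 16² = -13.6057 / 256 = -0.0531472656 eV

The ratio is:
E_3/E_16 = (-1.5117444444) / (-0.0531472656)
E_3/E_16 = (-13.6057/9) / (-13.6057/256)
E_3/E_16 = 256/9
E_3/E_16 = 28.4444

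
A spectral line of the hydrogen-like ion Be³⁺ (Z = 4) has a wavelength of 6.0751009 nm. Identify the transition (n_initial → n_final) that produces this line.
n = 4 → n = 1

First, find the photon energy from the wavelength (hc = 1239.84 eV·nm):
E = hc/λ = 1239.84 eV·nm / 6.0751009 nm = 204.08550 eV

The energy levels of Be³⁺ satisfy E_n = -13.6057 × 4² / n² eV, so an emission n_i → n_f releases
ΔE = 13.6057 × 4² × (1/n_f² − 1/n_i²) eV.

Setting ΔE equal to the photon energy:
1/n_f² − 1/n_i² = 204.08550 / (13.6057 × 4²) = 0.93750000

Since 1/n_i² must be positive, we need 1/n_f² > 0.93750000, i.e. n_f ≤ 1. For each allowed n_f, solve n_i = (1/n_f² − 0.93750000)^(−1/2) and check whether it is a whole number:
  n_f = 1: 1/n_i² = 1.00000000 − 0.93750000 = 0.06250000 → n_i = 4.000  → integer, n_i = 4 ✓

Only n_f = 1 gives an integer upper level, n_i = 4.

The transition is from n = 4 to n = 1 (emission).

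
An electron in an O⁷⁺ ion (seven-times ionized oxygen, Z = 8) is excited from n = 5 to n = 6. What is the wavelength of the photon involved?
116.497 nm

First, find the transition energy using E_n = -13.6057 Z² / n² eV:
E_5 = -13.6057 × 8² / 5² = -34.830592 eV
E_6 = -13.6057 × 8² / 6² = -24.187911 eV

Photon energy: |ΔE| = |E_6 - E_5| = 10.642681 eV

Convert to wavelength using E = hc/λ with hc = 1239.84 eV·nm:
λ = hc/E = 1239.84 eV·nm / 10.642681 eV
λ = 116.497 nm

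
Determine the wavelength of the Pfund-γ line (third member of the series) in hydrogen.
3738.5236 nm

The lines of a series are numbered from the longest wavelength (smallest ΔE) outward; the third line is the transition from n = n_f + 3 to n_f.
The Pfund series has all transitions ending at n_f = 5.

For H, the third line (γ-line) is the jump from n = 8 to n = 5:
E_8 = -13.6057 / 8² = -0.2125890625 eV
E_5 = -13.6057 / 5² = -0.5442280000 eV
ΔE = E_8 - E_5 = 0.3316389375 eV

λ = hc/E = 1239.84 eV·nm / 0.3316389375 eV
λ = 3738.5236 nm

This is the γ-line of the Pfund series in H.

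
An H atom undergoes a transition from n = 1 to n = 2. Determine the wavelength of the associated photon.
121.502 nm

First, find the transition energy using E_n = -13.6057 / n² eV:
E_1 = -13.6057 / 1² = -13.605700 eV
E_2 = -13.6057 / 2² = -3.401425 eV

Photon energy: |ΔE| = |E_2 - E_1| = 10.204275 eV

Convert to wavelength using E = hc/λ with hc = 1239.84 eV·nm:
λ = hc/E = 1239.84 eV·nm / 10.204275 eV
λ = 121.502 nm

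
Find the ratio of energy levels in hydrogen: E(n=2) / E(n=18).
81.00

Using E_n = -13.6057 Z² / n² eV with Z = 1:

E_2 = -13.6057 / 2² = -13.6057 / 4 = -3.40142500 eV
E_18 = -13.6057 / 18² = -13.6057 / 324 = -0.04199290 eV

The ratio is:
E_2/E_18 = (-3.40142500) / (-0.04199290)
E_2/E_18 = (-13.6057/4) / (-13.6057/324)
E_2/E_18 = 324/4
E_2/E_18 = 81.00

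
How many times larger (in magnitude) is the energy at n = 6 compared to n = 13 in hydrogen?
4.694444

Using E_n = -13.6057 Z² / n² eV with Z = 1:

E_6 = -13.6057 / 6² = -13.6057 / 36 = -0.377936111111 eV
E_13 = -13.6057 / 13² = -13.6057 / 169 = -0.080507100592 eV

The ratio is:
E_6/E_13 = (-0.377936111111) / (-0.080507100592)
E_6/E_13 = (-13.6057/36) / (-13.6057/169)
E_6/E_13 = 169/36
E_6/E_13 = 4.694444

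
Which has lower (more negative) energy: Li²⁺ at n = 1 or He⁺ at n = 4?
Li²⁺ at n = 1 (E = -122.45130 eV)

Using E_n = -13.6057 Z² / n² eV:

Li²⁺ (Z = 3) at n = 1:
E = -13.6057 × 3² / 1² = -13.6057 × 9 / 1 = -122.45130000 eV

He⁺ (Z = 2) at n = 4:
E = -13.6057 × 2² / 4² = -13.6057 × 4 / 16 = -3.40142500 eV

Since -122.45130000 eV < -3.40142500 eV,
Li²⁺ at n = 1 is more tightly bound (requires more energy to ionize).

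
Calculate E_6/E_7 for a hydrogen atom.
1.36

Using E_n = -13.6057 Z² / n² eV with Z = 1:

E_6 = -13.6057 / 6² = -13.6057 / 36 = -0.37793611 eV
E_7 = -13.6057 / 7² = -13.6057 / 49 = -0.27766735 eV

The ratio is:
E_6/E_7 = (-0.37793611) / (-0.27766735)
E_6/E_7 = (-13.6057/36) / (-13.6057/49)
E_6/E_7 = 49/36
E_6/E_7 = 1.36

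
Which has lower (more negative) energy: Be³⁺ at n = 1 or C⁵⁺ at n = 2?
Be³⁺ at n = 1 (E = -217.691200 eV)

Using E_n = -13.6057 Z² / n² eV:

Be³⁺ (Z = 4) at n = 1:
E = -13.6057 × 4² / 1² = -13.6057 × 16 / 1 = -217.691200000 eV

C⁵⁺ (Z = 6) at n = 2:
E = -13.6057 × 6² / 2² = -13.6057 × 36 / 4 = -122.451300000 eV

Since -217.691200000 eV < -122.451300000 eV,
Be³⁺ at n = 1 is more tightly bound (requires more energy to ionize).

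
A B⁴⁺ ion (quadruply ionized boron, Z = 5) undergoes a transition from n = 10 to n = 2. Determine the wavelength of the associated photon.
15.19 nm

First, find the transition energy using E_n = -13.6057 Z² / n² eV:
E_10 = -13.6057 × 5² / 10² = -3.4014 eV
E_2 = -13.6057 × 5² / 2² = -85.0356 eV

Photon energy: |ΔE| = |E_2 - E_10| = 81.6342 eV

Convert to wavelength using E = hc/λ with hc = 1239.84 eV·nm:
λ = hc/E = 1239.84 eV·nm / 81.6342 eV
λ = 15.19 nm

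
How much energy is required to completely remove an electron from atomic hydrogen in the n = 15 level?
0.06 eV

The ionization energy is the energy needed to remove the electron completely (n → ∞).

For hydrogen, E_n = -13.6057 eV / n².

At n = 15: E_15 = -13.6057 / 15² = -0.06047 eV
At n = ∞: E_∞ = 0 eV

Ionization energy = E_∞ - E_15 = 0 - (-0.06047) = 0.06047 eV
Ionization energy ≈ 0.06 eV

This is also called the binding energy of the electron in state n = 15.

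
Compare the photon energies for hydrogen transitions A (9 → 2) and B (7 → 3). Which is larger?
9 → 2

Calculate the energy for each transition:

Transition 9 → 2:
ΔE₁ = |E_2 - E_9| = |-13.6057/2² - (-13.6057/9²)|
ΔE₁ = |-3.401425000000 - (-0.167971604938)| = 3.233453395 eV

Transition 7 → 3:
ΔE₂ = |E_3 - E_7| = |-13.6057/3² - (-13.6057/7²)|
ΔE₂ = |-1.511744444444 - (-0.277667346939)| = 1.234077098 eV

Since 3.233453395 eV > 1.234077098 eV, the transition 9 → 2 emits the more energetic photon.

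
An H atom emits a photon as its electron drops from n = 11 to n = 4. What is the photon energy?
0.74 eV

The energy levels are E_n = -13.6057 eV / n².

Energy at n = 11: E_11 = -13.6057 / 11² = -0.11244 eV
Energy at n = 4: E_4 = -13.6057 / 4² = -0.85036 eV

For emission (electron falling to lower state), the photon energy is:
E_photon = E_11 - E_4 = |-0.11244 - (-0.85036)|
E_photon = 0.74 eV

This energy is carried away by the emitted photon.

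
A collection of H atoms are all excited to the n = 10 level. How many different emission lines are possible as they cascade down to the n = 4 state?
21

The electron can occupy levels n = 4, 5, ..., 10 during de-excitation — that is m = 10 - 4 + 1 = 7 distinct levels.

The number of distinct spectral lines equals the number of ways to choose 2 of these m levels (each pair gives one possible emission transition):

Number of lines = m(m-1)/2 = 7×6/2 = 21

These correspond to all possible transitions between the 7 levels:
10 → 9, 10 → 8, 10 → 7, 10 → 6, 10 → 5, 10 → 4, 9 → 8, 9 → 7...

Each transition produces a photon with a unique energy (and thus wavelength). This count does not depend on Z.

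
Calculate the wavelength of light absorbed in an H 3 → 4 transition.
1874.60 nm

First, find the transition energy using E_n = -13.6057 / n² eV:
E_3 = -13.6057 / 3² = -1.51174444 eV
E_4 = -13.6057 / 4² = -0.85035625 eV

Photon energy: |ΔE| = |E_4 - E_3| = 0.66138819 eV

Convert to wavelength using E = hc/λ with hc = 1239.84 eV·nm:
λ = hc/E = 1239.84 eV·nm / 0.66138819 eV
λ = 1874.60 nm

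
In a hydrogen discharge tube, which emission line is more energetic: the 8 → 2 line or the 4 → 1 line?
4 → 1

Calculate the energy for each transition:

Transition 8 → 2:
ΔE₁ = |E_2 - E_8| = |-13.6057/2² - (-13.6057/8²)|
ΔE₁ = |-3.401425000000 - (-0.212589062500)| = 3.188835938 eV

Transition 4 → 1:
ΔE₂ = |E_1 - E_4| = |-13.6057/1² - (-13.6057/4²)|
ΔE₂ = |-13.605700000000 - (-0.850356250000)| = 12.755343750 eV

Since 12.755343750 eV > 3.188835938 eV, the transition 4 → 1 emits the more energetic photon.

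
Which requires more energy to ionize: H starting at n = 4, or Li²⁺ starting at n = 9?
Li²⁺ at n = 9 (E = -1.51174 eV)

Using E_n = -13.6057 Z² / n² eV:

H (Z = 1) at n = 4:
E = -13.6057 × 1² / 4² = -13.6057 × 1 / 16 = -0.85035625 eV

Li²⁺ (Z = 3) at n = 9:
E = -13.6057 × 3² / 9² = -13.6057 × 9 / 81 = -1.51174444 eV

Since -1.51174444 eV < -0.85035625 eV,
Li²⁺ at n = 9 is more tightly bound (requires more energy to ionize).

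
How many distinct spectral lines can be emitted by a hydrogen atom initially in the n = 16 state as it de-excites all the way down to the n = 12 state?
10

The electron can occupy levels n = 12, 13, ..., 16 during de-excitation — that is m = 16 - 12 + 1 = 5 distinct levels.

The number of distinct spectral lines equals the number of ways to choose 2 of these m levels (each pair gives one possible emission transition):

Number of lines = m(m-1)/2 = 5×4/2 = 10

These correspond to all possible transitions between the 5 levels:
16 → 15, 16 → 14, 16 → 13, 16 → 12, 15 → 14, 15 → 13, 15 → 12, 14 → 13...

Each transition produces a photon with a unique energy (and thus wavelength). This count does not depend on Z.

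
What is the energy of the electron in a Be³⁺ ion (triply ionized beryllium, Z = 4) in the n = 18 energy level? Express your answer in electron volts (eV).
-0.67 eV

The energy levels of a hydrogen-like atom are given by:
E_n = -13.6057 Z² / n² eV  (with Z = 4 for Be³⁺)

For n = 18:
E_18 = -13.6057 × 4² / 18²
E_18 = -13.6057 × 16 / 324
E_18 = -0.67 eV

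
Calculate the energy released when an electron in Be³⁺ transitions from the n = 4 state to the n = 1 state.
204.085500 eV

The energy levels are E_n = -13.6057 Z² eV / n².

Energy at n = 4: E_4 = -13.6057 × 4² / 4² = -13.605700000 eV
Energy at n = 1: E_1 = -13.6057 × 4² / 1² = -217.691200000 eV

For emission (electron falling to lower state), the photon energy is:
E_photon = E_4 - E_1 = |-13.605700000 - (-217.691200000)|
E_photon = 204.085500 eV

This energy is carried away by the emitted photon.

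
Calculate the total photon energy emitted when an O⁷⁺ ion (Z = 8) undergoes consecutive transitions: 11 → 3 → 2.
210.495 eV

The energy levels of O⁷⁺ are E_n = -13.6057 × 8² / n² eV.

First transition (11 → 3):
ΔE₁ = |E_3 - E_11|
ΔE₁ = |-96.751644444 - (-7.196403306)| = 89.555241 eV

Second transition (3 → 2):
ΔE₂ = |E_2 - E_3|
ΔE₂ = |-217.691200000 - (-96.751644444)| = 120.939556 eV

Total energy released:
E_total = ΔE₁ + ΔE₂ = 89.555241 + 120.939556 = 210.495 eV

Note: This equals the direct transition 11 → 2: 210.495 eV ✓
Energy is conserved regardless of the path taken.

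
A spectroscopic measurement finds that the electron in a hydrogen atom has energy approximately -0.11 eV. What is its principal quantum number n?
n = 11

The exact energy levels follow E_n = -13.6057 eV / n².

The measured value (-0.11 eV) is reported to only 2 significant figures, so we must test candidate n values and see which one matches to that precision.

Candidate energies:
  n = 9:  E = -13.6057/9² = -0.16797 eV
  n = 10:  E = -13.6057/10² = -0.13606 eV
  n = 11:  E = -13.6057/11² = -0.11244 eV  ← matches
  n = 12:  E = -13.6057/12² = -0.09448 eV
  n = 13:  E = -13.6057/13² = -0.08051 eV

Checking against the measurement of -0.11 eV (2 sig figs), only n = 11 agrees:
E_11 = -0.11244 eV, which rounds to -0.11 eV ✓

Therefore n = 11.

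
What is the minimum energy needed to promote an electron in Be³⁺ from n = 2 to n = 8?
51.02138 eV

The energy levels of a hydrogen-like atom are E_n = -13.6057 Z² eV / n².

Energy at n = 2: E_2 = -13.6057 × 4² / 2² = -54.42280000 eV
Energy at n = 8: E_8 = -13.6057 × 4² / 8² = -3.40142500 eV

The excitation energy is the difference:
ΔE = E_8 - E_2
ΔE = -3.40142500 - (-54.42280000)
ΔE = 51.02138 eV

Since this is positive, energy must be absorbed (photon absorption).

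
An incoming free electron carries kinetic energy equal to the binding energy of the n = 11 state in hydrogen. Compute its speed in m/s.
1.9888e+05 m/s (or 0.0663% of c)

The binding energy at n = 11 for hydrogen is:
E_11 = -13.6057/11² = -0.11244380 eV
|E_11| = 0.11244380 eV

Convert to Joules:
KE = 0.11244380 eV × (1.602177 × 10⁻¹⁹ J/eV) = 1.801549e-20 J

Using KE = ½mv²:
v = √(2·KE/m_e)
v = √(2 × 1.801549e-20 J / 9.10938 × 10⁻³¹ kg)
v = 1.9888e+05 m/s

This is approximately 0.0663% the speed of light.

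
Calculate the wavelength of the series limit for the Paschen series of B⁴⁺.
32.8055 nm

The series limit corresponds to the transition from n = ∞ to n = 3.
This is the highest energy (shortest wavelength) transition in the Paschen series.

E_∞ = 0 eV
E_3 = -13.6057 × 5² / 3² = -37.793611 eV

Energy at series limit:
ΔE = E_∞ - E_3 = 0 - (-37.793611) = 37.793611 eV
λ = hc/E = 1239.84 eV·nm / 37.793611 eV = 32.8055 nm

This energy equals the ionization energy from the n = 3 state of B⁴⁺.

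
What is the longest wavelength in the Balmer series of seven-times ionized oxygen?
10.25173 nm

The longest wavelength corresponds to the smallest energy transition in the series.
The Balmer series has all transitions ending at n_f = 2.

For O⁷⁺ (Z = 8), the first line (α-line) is the jump from n = 3 to n = 2:
E_3 = -13.6057 × 8² / 3² = -96.7516444 eV
E_2 = -13.6057 × 8² / 2² = -217.6912000 eV
ΔE = E_3 - E_2 = 120.9395556 eV

λ = hc/E = 1239.84 eV·nm / 120.9395556 eV
λ = 10.25173 nm

This is the α-line of the Balmer series in O⁷⁺.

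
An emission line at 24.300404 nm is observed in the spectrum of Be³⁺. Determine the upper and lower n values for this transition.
n = 8 → n = 2

First, find the photon energy from the wavelength (hc = 1239.84 eV·nm):
E = hc/λ = 1239.84 eV·nm / 24.300404 nm = 51.021374 eV

The energy levels of Be³⁺ satisfy E_n = -13.6057 × 4² / n² eV, so an emission n_i → n_f releases
ΔE = 13.6057 × 4² × (1/n_f² − 1/n_i²) eV.

Setting ΔE equal to the photon energy:
1/n_f² − 1/n_i² = 51.021374 / (13.6057 × 4²) = 0.23437500

Since 1/n_i² must be positive, we need 1/n_f² > 0.23437500, i.e. n_f ≤ 2. For each allowed n_f, solve n_i = (1/n_f² − 0.23437500)^(−1/2) and check whether it is a whole number:
  n_f = 1: 1/n_i² = 1.00000000 − 0.23437500 = 0.76562500 → n_i = 1.143  (not an integer) ✗
  n_f = 2: 1/n_i² = 0.25000000 − 0.23437500 = 0.01562500 → n_i = 8.000  → integer, n_i = 8 ✓

Only n_f = 2 gives an integer upper level, n_i = 8.

The transition is from n = 8 to n = 2 (emission).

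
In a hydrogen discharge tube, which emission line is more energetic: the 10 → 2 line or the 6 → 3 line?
10 → 2

Calculate the energy for each transition:

Transition 10 → 2:
ΔE₁ = |E_2 - E_10| = |-13.6057/2² - (-13.6057/10²)|
ΔE₁ = |-3.4014250000 - (-0.1360570000)| = 3.2653680 eV

Transition 6 → 3:
ΔE₂ = |E_3 - E_6| = |-13.6057/3² - (-13.6057/6²)|
ΔE₂ = |-1.5117444444 - (-0.3779361111)| = 1.1338083 eV

Since 3.2653680 eV > 1.1338083 eV, the transition 10 → 2 emits the more energetic photon.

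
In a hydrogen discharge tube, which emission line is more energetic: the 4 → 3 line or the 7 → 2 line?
7 → 2

Calculate the energy for each transition:

Transition 4 → 3:
ΔE₁ = |E_3 - E_4| = |-13.6057/3² - (-13.6057/4²)|
ΔE₁ = |-1.51174444 - (-0.85035625)| = 0.66139 eV

Transition 7 → 2:
ΔE₂ = |E_2 - E_7| = |-13.6057/2² - (-13.6057/7²)|
ΔE₂ = |-3.40142500 - (-0.27766735)| = 3.12376 eV

Since 3.12376 eV > 0.66139 eV, the transition 7 → 2 emits the more energetic photon.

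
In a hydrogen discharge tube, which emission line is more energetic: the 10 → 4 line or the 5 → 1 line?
5 → 1

Calculate the energy for each transition:

Transition 10 → 4:
ΔE₁ = |E_4 - E_10| = |-13.6057/4² - (-13.6057/10²)|
ΔE₁ = |-0.850356250 - (-0.136057000)| = 0.714299 eV

Transition 5 → 1:
ΔE₂ = |E_1 - E_5| = |-13.6057/1² - (-13.6057/5²)|
ΔE₂ = |-13.605700000 - (-0.544228000)| = 13.061472 eV

Since 13.061472 eV > 0.714299 eV, the transition 5 → 1 emits the more energetic photon.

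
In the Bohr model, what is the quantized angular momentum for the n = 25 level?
2.63643e-33 J·s (or 25ℏ)

In the Bohr model, angular momentum is quantized:
L = nℏ

where ℏ = h/(2π) = 1.0545718e-34 J·s

For n = 25:
L = 25 × 1.0545718e-34 J·s
L = 2.63643e-33 J·s

This can also be written as L = 25ℏ.
The angular momentum is an integer multiple of the reduced Planck constant.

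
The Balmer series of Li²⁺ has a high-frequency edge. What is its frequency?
7.4021e+15 Hz

The series limit corresponds to the transition from n = ∞ to n = 2.
This is the highest energy (shortest wavelength) transition in the Balmer series.

E_∞ = 0 eV
E_2 = -13.6057 × 3² / 2² = -30.6128250 eV

Energy at series limit:
ΔE = E_∞ - E_2 = 0 - (-30.6128250) = 30.6128250 eV
E = 30.6128250 eV × (1.602177 × 10⁻¹⁹ J/eV) = 4.904716e-18 J
f = E/h = 4.904716e-18 J / (6.62607 × 10⁻³⁴ J·s) = 7.4021e+15 Hz

This energy equals the ionization energy from the n = 2 state of Li²⁺.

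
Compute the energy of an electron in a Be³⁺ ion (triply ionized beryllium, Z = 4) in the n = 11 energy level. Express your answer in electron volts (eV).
-1.799101 eV

The energy levels of a hydrogen-like atom are given by:
E_n = -13.6057 Z² / n² eV  (with Z = 4 for Be³⁺)

For n = 11:
E_11 = -13.6057 × 4² / 11²
E_11 = -13.6057 × 16 / 121
E_11 = -1.799101 eV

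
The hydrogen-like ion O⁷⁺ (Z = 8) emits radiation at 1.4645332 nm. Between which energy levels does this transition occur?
n = 6 → n = 1

First, find the photon energy from the wavelength (hc = 1239.84 eV·nm):
E = hc/λ = 1239.84 eV·nm / 1.4645332 nm = 846.57692 eV

The energy levels of O⁷⁺ satisfy E_n = -13.6057 × 8² / n² eV, so an emission n_i → n_f releases
ΔE = 13.6057 × 8² × (1/n_f² − 1/n_i²) eV.

Setting ΔE equal to the photon energy:
1/n_f² − 1/n_i² = 846.57692 / (13.6057 × 8²) = 0.97222226

Since 1/n_i² must be positive, we need 1/n_f² > 0.97222226, i.e. n_f ≤ 1. For each allowed n_f, solve n_i = (1/n_f² − 0.97222226)^(−1/2) and check whether it is a whole number:
  n_f = 1: 1/n_i² = 1.00000000 − 0.97222226 = 0.02777774 → n_i = 6.000  → integer, n_i = 6 ✓

Only n_f = 1 gives an integer upper level, n_i = 6.

The transition is from n = 6 to n = 1 (emission).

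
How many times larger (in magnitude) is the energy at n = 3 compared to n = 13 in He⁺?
18.77778

Using E_n = -13.6057 Z² / n² eV with Z = 2:

E_3 = -13.6057 × 2² / 3² = -54.4228 / 9 = -6.04697777778 eV
E_13 = -13.6057 × 2² / 13² = -54.4228 / 169 = -0.32202840237 eV

The ratio is:
E_3/E_13 = (-6.04697777778) / (-0.32202840237)
E_3/E_13 = (-54.4228/9) / (-54.4228/169)
E_3/E_13 = 169/9
E_3/E_13 = 18.77778
(Note: the Z² factors cancel in the ratio.)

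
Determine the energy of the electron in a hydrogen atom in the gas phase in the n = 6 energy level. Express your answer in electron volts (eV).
-0.38 eV

The energy levels of a hydrogen-like atom are given by:
E_n = -13.6057 eV / n²

For n = 6:
E_6 = -13.6057 eV / 6²
E_6 = -13.6057 eV / 36
E_6 = -0.38 eV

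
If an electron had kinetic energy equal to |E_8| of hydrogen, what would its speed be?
2.735e+05 m/s (or 0.091217% of c)

The binding energy at n = 8 for hydrogen is:
E_8 = -13.6057/8² = -0.21258906 eV
|E_8| = 0.21258906 eV

Convert to Joules:
KE = 0.21258906 eV × (1.602177 × 10⁻¹⁹ J/eV) = 3.40605e-20 J

Using KE = ½mv²:
v = √(2·KE/m_e)
v = √(2 × 3.40605e-20 J / 9.10938 × 10⁻³¹ kg)
v = 2.735e+05 m/s

This is approximately 0.091217% the speed of light.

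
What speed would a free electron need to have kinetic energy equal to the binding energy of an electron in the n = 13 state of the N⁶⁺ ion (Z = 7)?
1.17799e+06 m/s (or 0.392935% of c)

The binding energy at n = 13 for N⁶⁺ is:
E_13 = -13.6057 × 7²/13² = -3.94484793 eV
|E_13| = 3.94484793 eV

Convert to Joules:
KE = 3.94484793 eV × (1.602177 × 10⁻¹⁹ J/eV) = 6.3203446e-19 J

Using KE = ½mv²:
v = √(2·KE/m_e)
v = √(2 × 6.3203446e-19 J / 9.10938 × 10⁻³¹ kg)
v = 1.17799e+06 m/s

This is approximately 0.392935% the speed of light.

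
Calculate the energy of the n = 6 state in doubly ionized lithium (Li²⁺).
-3.4014 eV

For hydrogen-like ions, the energy levels scale with Z²:
E_n = -13.6057 Z² / n² eV

For Li²⁺ (Z = 3) at n = 6:
E_6 = -13.6057 × 3² / 6²
E_6 = -13.6057 × 9 / 36
E_6 = -122.4513 / 36
E_6 = -3.4014 eV

The energy is 9 times more negative than hydrogen at the same n due to the stronger nuclear charge.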